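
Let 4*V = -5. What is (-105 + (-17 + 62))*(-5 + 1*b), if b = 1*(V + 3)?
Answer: 195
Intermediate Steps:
V = -5/4 (V = (¼)*(-5) = -5/4 ≈ -1.2500)
b = 7/4 (b = 1*(-5/4 + 3) = 1*(7/4) = 7/4 ≈ 1.7500)
(-105 + (-17 + 62))*(-5 + 1*b) = (-105 + (-17 + 62))*(-5 + 1*(7/4)) = (-105 + 45)*(-5 + 7/4) = -60*(-13/4) = 195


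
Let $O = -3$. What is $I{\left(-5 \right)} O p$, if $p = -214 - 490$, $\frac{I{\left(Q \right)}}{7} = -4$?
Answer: $-59136$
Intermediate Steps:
$I{\left(Q \right)} = -28$ ($I{\left(Q \right)} = 7 \left(-4\right) = -28$)
$p = -704$
$I{\left(-5 \right)} O p = \left(-28\right) \left(-3\right) \left(-704\right) = 84 \left(-704\right) = -59136$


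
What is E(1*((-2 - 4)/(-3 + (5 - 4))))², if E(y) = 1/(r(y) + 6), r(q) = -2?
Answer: 1/16 ≈ 0.062500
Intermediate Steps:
E(y) = ¼ (E(y) = 1/(-2 + 6) = 1/4 = ¼)
E(1*((-2 - 4)/(-3 + (5 - 4))))² = (¼)² = 1/16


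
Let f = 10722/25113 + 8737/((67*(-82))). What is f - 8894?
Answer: -409090998827/45990274 ≈ -8895.2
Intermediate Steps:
f = -53501871/45990274 (f = 10722*(1/25113) + 8737/(-5494) = 3574/8371 + 8737*(-1/5494) = 3574/8371 - 8737/5494 = -53501871/45990274 ≈ -1.1633)
f - 8894 = -53501871/45990274 - 8894 = -409090998827/45990274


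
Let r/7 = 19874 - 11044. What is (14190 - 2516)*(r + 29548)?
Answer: 1066513292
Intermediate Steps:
r = 61810 (r = 7*(19874 - 11044) = 7*8830 = 61810)
(14190 - 2516)*(r + 29548) = (14190 - 2516)*(61810 + 29548) = 11674*91358 = 1066513292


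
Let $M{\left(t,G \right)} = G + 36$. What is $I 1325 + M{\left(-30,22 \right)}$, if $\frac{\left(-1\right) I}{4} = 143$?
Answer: $-757842$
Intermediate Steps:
$I = -572$ ($I = \left(-4\right) 143 = -572$)
$M{\left(t,G \right)} = 36 + G$
$I 1325 + M{\left(-30,22 \right)} = \left(-572\right) 1325 + \left(36 + 22\right) = -757900 + 58 = -757842$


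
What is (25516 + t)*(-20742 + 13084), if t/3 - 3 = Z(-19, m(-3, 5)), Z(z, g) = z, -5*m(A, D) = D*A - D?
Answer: -195033944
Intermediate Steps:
m(A, D) = D/5 - A*D/5 (m(A, D) = -(D*A - D)/5 = -(A*D - D)/5 = -(-D + A*D)/5 = D/5 - A*D/5)
t = -48 (t = 9 + 3*(-19) = 9 - 57 = -48)
(25516 + t)*(-20742 + 13084) = (25516 - 48)*(-20742 + 13084) = 25468*(-7658) = -195033944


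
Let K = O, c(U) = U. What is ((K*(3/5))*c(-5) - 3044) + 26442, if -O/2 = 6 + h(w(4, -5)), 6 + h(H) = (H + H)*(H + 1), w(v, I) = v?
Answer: 23638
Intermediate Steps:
h(H) = -6 + 2*H*(1 + H) (h(H) = -6 + (H + H)*(H + 1) = -6 + (2*H)*(1 + H) = -6 + 2*H*(1 + H))
O = -80 (O = -2*(6 + (-6 + 2*4 + 2*4²)) = -2*(6 + (-6 + 8 + 2*16)) = -2*(6 + (-6 + 8 + 32)) = -2*(6 + 34) = -2*40 = -80)
K = -80
((K*(3/5))*c(-5) - 3044) + 26442 = (-240/5*(-5) - 3044) + 26442 = (-80*⅗*(-5) - 3044) + 26442 = (-48*(-5) - 3044) + 26442 = (240 - 3044) + 26442 = -2804 + 26442 = 23638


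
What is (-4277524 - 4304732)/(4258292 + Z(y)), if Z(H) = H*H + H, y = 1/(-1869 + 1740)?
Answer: -35704330524/17715559261 ≈ -2.0154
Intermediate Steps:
y = -1/129 (y = 1/(-129) = -1/129 ≈ -0.0077519)
Z(H) = H + H**2 (Z(H) = H**2 + H = H + H**2)
(-4277524 - 4304732)/(4258292 + Z(y)) = (-4277524 - 4304732)/(4258292 - (1 - 1/129)/129) = -8582256/(4258292 - 1/129*128/129) = -8582256/(4258292 - 128/16641) = -8582256/70862237044/16641 = -8582256*16641/70862237044 = -35704330524/17715559261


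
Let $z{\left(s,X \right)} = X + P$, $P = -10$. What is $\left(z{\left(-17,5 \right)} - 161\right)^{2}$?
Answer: $27556$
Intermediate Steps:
$z{\left(s,X \right)} = -10 + X$ ($z{\left(s,X \right)} = X - 10 = -10 + X$)
$\left(z{\left(-17,5 \right)} - 161\right)^{2} = \left(\left(-10 + 5\right) - 161\right)^{2} = \left(-5 - 161\right)^{2} = \left(-166\right)^{2} = 27556$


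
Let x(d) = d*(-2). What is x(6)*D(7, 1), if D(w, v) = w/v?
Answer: -84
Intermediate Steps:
x(d) = -2*d
x(6)*D(7, 1) = (-2*6)*(7/1) = -84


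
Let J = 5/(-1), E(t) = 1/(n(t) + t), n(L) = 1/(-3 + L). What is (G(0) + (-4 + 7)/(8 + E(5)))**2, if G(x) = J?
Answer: 19321/900 ≈ 21.468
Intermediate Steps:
E(t) = 1/(t + 1/(-3 + t)) (E(t) = 1/(1/(-3 + t) + t) = 1/(t + 1/(-3 + t)))
J = -5 (J = 5*(-1) = -5)
G(x) = -5
(G(0) + (-4 + 7)/(8 + E(5)))**2 = (-5 + (-4 + 7)/(8 + (-3 + 5)/(1 + 5*(-3 + 5))))**2 = (-5 + 3/(8 + 2/(1 + 5*2)))**2 = (-5 + 3/(8 + 2/(1 + 10)))**2 = (-5 + 3/(8 + 2/11))**2 = (-5 + 3/(90/11))**2 = (-5 + 3*(11/90))**2 = (-5 + 11/30)**2 = (-139/30)**2 = 19321/900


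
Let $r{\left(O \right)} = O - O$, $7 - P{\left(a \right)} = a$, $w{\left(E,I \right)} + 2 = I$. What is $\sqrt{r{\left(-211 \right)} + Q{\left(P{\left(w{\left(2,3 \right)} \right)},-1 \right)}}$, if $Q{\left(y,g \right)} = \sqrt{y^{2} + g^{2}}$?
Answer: $\sqrt[4]{37} \approx 2.4663$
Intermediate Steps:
$w{\left(E,I \right)} = -2 + I$
$P{\left(a \right)} = 7 - a$
$Q{\left(y,g \right)} = \sqrt{g^{2} + y^{2}}$
$r{\left(O \right)} = 0$
$\sqrt{r{\left(-211 \right)} + Q{\left(P{\left(w{\left(2,3 \right)} \right)},-1 \right)}} = \sqrt{0 + \sqrt{\left(-1\right)^{2} + \left(7 - \left(-2 + 3\right)\right)^{2}}} = \sqrt{0 + \sqrt{1 + \left(7 - 1\right)^{2}}} = \sqrt{0 + \sqrt{1 + 6^{2}}} = \sqrt{0 + \sqrt{1 + 36}} = \sqrt{0 + \sqrt{37}} = \sqrt{\sqrt{37}} = \sqrt[4]{37}$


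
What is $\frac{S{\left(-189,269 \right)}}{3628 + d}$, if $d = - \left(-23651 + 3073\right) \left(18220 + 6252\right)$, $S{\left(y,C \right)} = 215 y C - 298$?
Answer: $- \frac{10931113}{503588444} \approx -0.021706$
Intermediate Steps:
$S{\left(y,C \right)} = -298 + 215 C y$ ($S{\left(y,C \right)} = 215 C y - 298 = -298 + 215 C y$)
$d = 503584816$ ($d = - \left(-20578\right) 24472 = \left(-1\right) \left(-503584816\right) = 503584816$)
$\frac{S{\left(-189,269 \right)}}{3628 + d} = \frac{-298 + 215 \cdot 269 \left(-189\right)}{3628 + 503584816} = \frac{-298 - 10930815}{503588444} = \left(-10931113\right) \frac{1}{503588444} = - \frac{10931113}{503588444}$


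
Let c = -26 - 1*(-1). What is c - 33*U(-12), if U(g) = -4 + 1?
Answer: 74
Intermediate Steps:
c = -25 (c = -26 + 1 = -25)
U(g) = -3
c - 33*U(-12) = -25 - 33*(-3) = -25 + 99 = 74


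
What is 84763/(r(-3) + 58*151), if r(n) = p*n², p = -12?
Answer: 84763/8650 ≈ 9.7992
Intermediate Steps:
r(n) = -12*n²
84763/(r(-3) + 58*151) = 84763/(-12*(-3)² + 58*151) = 84763/(-12*9 + 8758) = 84763/(-108 + 8758) = 84763/8650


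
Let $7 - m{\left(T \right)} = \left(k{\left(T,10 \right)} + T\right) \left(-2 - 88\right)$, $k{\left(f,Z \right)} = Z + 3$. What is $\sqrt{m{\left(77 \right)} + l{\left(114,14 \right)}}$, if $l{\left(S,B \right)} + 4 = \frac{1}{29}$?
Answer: $\frac{2 \sqrt{1703663}}{29} \approx 90.017$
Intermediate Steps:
$k{\left(f,Z \right)} = 3 + Z$
$m{\left(T \right)} = 1177 + 90 T$ ($m{\left(T \right)} = 7 - \left(\left(3 + 10\right) + T\right) \left(-2 - 88\right) = 7 - \left(13 + T\right) \left(-90\right) = 7 - \left(-1170 - 90 T\right) = 7 + \left(1170 + 90 T\right) = 1177 + 90 T$)
$l{\left(S,B \right)} = - \frac{115}{29}$ ($l{\left(S,B \right)} = -4 + \frac{1}{29} = - \frac{115}{29}$)
$\sqrt{m{\left(77 \right)} + l{\left(114,14 \right)}} = \sqrt{\left(1177 + 90 \cdot 77\right) - \frac{115}{29}} = \sqrt{\left(1177 + 6930\right) - \frac{115}{29}} = \sqrt{8107 - \frac{115}{29}} = \sqrt{\frac{234988}{29}} = \frac{2 \sqrt{1703663}}{29}$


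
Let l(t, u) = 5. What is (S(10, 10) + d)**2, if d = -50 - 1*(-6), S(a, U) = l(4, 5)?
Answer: 1521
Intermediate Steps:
S(a, U) = 5
d = -44 (d = -50 + 6 = -44)
(S(10, 10) + d)**2 = (5 - 44)**2 = (-39)**2 = 1521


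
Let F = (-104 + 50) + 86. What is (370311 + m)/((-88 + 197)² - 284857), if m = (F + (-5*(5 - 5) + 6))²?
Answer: -371755/272976 ≈ -1.3619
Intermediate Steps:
F = 32 (F = -54 + 86 = 32)
m = 1444 (m = (32 + (-5*(5 - 5) + 6))² = (32 + (-5*0 + 6))² = (32 + (0 + 6))² = (32 + 6)² = 38² = 1444)
(370311 + m)/((-88 + 197)² - 284857) = (370311 + 1444)/((-88 + 197)² - 284857) = 371755/(109² - 284857) = 371755/(11881 - 284857) = 371755/(-272976) = 371755*(-1/272976) = -371755/272976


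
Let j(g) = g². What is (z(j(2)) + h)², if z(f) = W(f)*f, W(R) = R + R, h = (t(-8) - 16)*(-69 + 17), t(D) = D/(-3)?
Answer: 4734976/9 ≈ 5.2611e+5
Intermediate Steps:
t(D) = -D/3 (t(D) = D*(-⅓) = -D/3)
h = 2080/3 (h = (-⅓*(-8) - 16)*(-69 + 17) = (8/3 - 16)*(-52) = -40/3*(-52) = 2080/3 ≈ 693.33)
W(R) = 2*R
z(f) = 2*f² (z(f) = (2*f)*f = 2*f²)
(z(j(2)) + h)² = (2*(2²)² + 2080/3)² = (2*4² + 2080/3)² = (2*16 + 2080/3)² = (32 + 2080/3)² = (2176/3)² = 4734976/9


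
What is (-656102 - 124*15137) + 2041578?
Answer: -491512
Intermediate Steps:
(-656102 - 124*15137) + 2041578 = (-656102 - 1876988) + 2041578 = -2533090 + 2041578 = -491512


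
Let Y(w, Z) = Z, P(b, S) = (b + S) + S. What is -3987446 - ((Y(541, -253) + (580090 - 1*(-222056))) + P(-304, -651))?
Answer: -4787733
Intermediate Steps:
P(b, S) = b + 2*S (P(b, S) = (S + b) + S = b + 2*S)
-3987446 - ((Y(541, -253) + (580090 - 1*(-222056))) + P(-304, -651)) = -3987446 - ((-253 + (580090 - 1*(-222056))) + (-304 + 2*(-651))) = -3987446 - ((-253 + (580090 + 222056)) + (-304 - 1302)) = -3987446 - ((-253 + 802146) - 1606) = -3987446 - (801893 - 1606) = -3987446 - 1*800287 = -3987446 - 800287 = -4787733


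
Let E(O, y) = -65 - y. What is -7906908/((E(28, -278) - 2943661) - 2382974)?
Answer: 1317818/887737 ≈ 1.4845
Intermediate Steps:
-7906908/((E(28, -278) - 2943661) - 2382974) = -7906908/(((-65 - 1*(-278)) - 2943661) - 2382974) = -7906908/(((-65 + 278) - 2943661) - 2382974) = -7906908/((213 - 2943661) - 2382974) = -7906908/(-2943448 - 2382974) = -7906908/(-5326422) = -7906908*(-1/5326422) = 1317818/887737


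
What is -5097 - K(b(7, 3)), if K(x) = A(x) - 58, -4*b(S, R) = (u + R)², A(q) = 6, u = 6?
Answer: -5045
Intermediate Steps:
b(S, R) = -(6 + R)²/4
K(x) = -52 (K(x) = 6 - 58 = -52)
-5097 - K(b(7, 3)) = -5097 - 1*(-52) = -5097 + 52 = -5045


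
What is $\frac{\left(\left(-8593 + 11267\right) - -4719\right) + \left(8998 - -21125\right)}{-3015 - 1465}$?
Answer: $- \frac{9379}{1120} \approx -8.3741$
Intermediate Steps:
$\frac{\left(\left(-8593 + 11267\right) - -4719\right) + \left(8998 - -21125\right)}{-3015 - 1465} = \frac{\left(2674 + 4719\right) + \left(8998 + 21125\right)}{-4480} = \left(7393 + 30123\right) \left(- \frac{1}{4480}\right) = 37516 \left(- \frac{1}{4480}\right) = - \frac{9379}{1120}$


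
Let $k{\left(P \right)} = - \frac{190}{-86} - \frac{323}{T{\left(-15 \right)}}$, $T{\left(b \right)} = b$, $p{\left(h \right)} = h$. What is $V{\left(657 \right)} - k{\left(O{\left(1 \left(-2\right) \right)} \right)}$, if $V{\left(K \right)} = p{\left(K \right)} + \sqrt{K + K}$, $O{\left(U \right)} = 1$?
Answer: $\frac{408451}{645} + 3 \sqrt{146} \approx 669.51$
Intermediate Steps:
$V{\left(K \right)} = K + \sqrt{2} \sqrt{K}$ ($V{\left(K \right)} = K + \sqrt{K + K} = K + \sqrt{2 K} = K + \sqrt{2} \sqrt{K}$)
$k{\left(P \right)} = \frac{15314}{645}$ ($k{\left(P \right)} = - \frac{190}{-86} - \frac{323}{-15} = \left(-190\right) \left(- \frac{1}{86}\right) - - \frac{323}{15} = \frac{95}{43} + \frac{323}{15} = \frac{15314}{645}$)
$V{\left(657 \right)} - k{\left(O{\left(1 \left(-2\right) \right)} \right)} = \left(657 + \sqrt{2} \sqrt{657}\right) - \frac{15314}{645} = \left(657 + \sqrt{2} \cdot 3 \sqrt{73}\right) - \frac{15314}{645} = \left(657 + 3 \sqrt{146}\right) - \frac{15314}{645} = \frac{408451}{645} + 3 \sqrt{146}$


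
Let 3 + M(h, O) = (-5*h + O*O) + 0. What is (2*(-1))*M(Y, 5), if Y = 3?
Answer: -14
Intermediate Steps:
M(h, O) = -3 + O² - 5*h (M(h, O) = -3 + ((-5*h + O*O) + 0) = -3 + ((-5*h + O²) + 0) = -3 + ((O² - 5*h) + 0) = -3 + (O² - 5*h) = -3 + O² - 5*h)
(2*(-1))*M(Y, 5) = (2*(-1))*(-3 + 5² - 5*3) = -2*(-3 + 25 - 15) = -2*7 = -14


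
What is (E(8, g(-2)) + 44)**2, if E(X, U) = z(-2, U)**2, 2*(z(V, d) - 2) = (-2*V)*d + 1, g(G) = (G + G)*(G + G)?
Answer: 24373969/16 ≈ 1.5234e+6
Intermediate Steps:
g(G) = 4*G**2 (g(G) = (2*G)*(2*G) = 4*G**2)
z(V, d) = 5/2 - V*d (z(V, d) = 2 + ((-2*V)*d + 1)/2 = 2 + (-2*V*d + 1)/2 = 2 + (1 - 2*V*d)/2 = 2 + (1/2 - V*d) = 5/2 - V*d)
E(X, U) = (5/2 + 2*U)**2 (E(X, U) = (5/2 - 1*(-2)*U)**2 = (5/2 + 2*U)**2)
(E(8, g(-2)) + 44)**2 = ((5 + 4*(4*(-2)**2))**2/4 + 44)**2 = ((5 + 4*(4*4))**2/4 + 44)**2 = ((5 + 4*16)**2/4 + 44)**2 = ((5 + 64)**2/4 + 44)**2 = ((1/4)*69**2 + 44)**2 = ((1/4)*4761 + 44)**2 = (4761/4 + 44)**2 = (4937/4)**2 = 24373969/16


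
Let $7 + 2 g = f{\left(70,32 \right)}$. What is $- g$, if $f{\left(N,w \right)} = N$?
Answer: $- \frac{63}{2} \approx -31.5$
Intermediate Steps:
$g = \frac{63}{2}$ ($g = - \frac{7}{2} + \frac{1}{2} \cdot 70 = - \frac{7}{2} + 35 = \frac{63}{2} \approx 31.5$)
$- g = \left(-1\right) \frac{63}{2} = - \frac{63}{2}$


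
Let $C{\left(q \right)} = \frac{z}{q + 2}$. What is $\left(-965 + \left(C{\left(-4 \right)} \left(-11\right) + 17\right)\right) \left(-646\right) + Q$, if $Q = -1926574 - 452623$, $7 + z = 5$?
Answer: $-1759683$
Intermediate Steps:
$z = -2$ ($z = -7 + 5 = -2$)
$Q = -2379197$ ($Q = -1926574 - 452623 = -2379197$)
$C{\left(q \right)} = - \frac{2}{2 + q}$ ($C{\left(q \right)} = - \frac{2}{q + 2} = - \frac{2}{2 + q}$)
$\left(-965 + \left(C{\left(-4 \right)} \left(-11\right) + 17\right)\right) \left(-646\right) + Q = \left(-965 + \left(- \frac{2}{2 - 4} \left(-11\right) + 17\right)\right) \left(-646\right) - 2379197 = \left(-965 + \left(- \frac{2}{-2} \left(-11\right) + 17\right)\right) \left(-646\right) - 2379197 = \left(-965 + \left(\left(-2\right) \left(- \frac{1}{2}\right) \left(-11\right) + 17\right)\right) \left(-646\right) - 2379197 = \left(-965 + \left(1 \left(-11\right) + 17\right)\right) \left(-646\right) - 2379197 = \left(-965 + \left(-11 + 17\right)\right) \left(-646\right) - 2379197 = \left(-965 + 6\right) \left(-646\right) - 2379197 = \left(-959\right) \left(-646\right) - 2379197 = 619514 - 2379197 = -1759683$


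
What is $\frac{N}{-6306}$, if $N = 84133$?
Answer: $- \frac{84133}{6306} \approx -13.342$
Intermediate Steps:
$\frac{N}{-6306} = \frac{84133}{-6306} = 84133 \left(- \frac{1}{6306}\right) = - \frac{84133}{6306}$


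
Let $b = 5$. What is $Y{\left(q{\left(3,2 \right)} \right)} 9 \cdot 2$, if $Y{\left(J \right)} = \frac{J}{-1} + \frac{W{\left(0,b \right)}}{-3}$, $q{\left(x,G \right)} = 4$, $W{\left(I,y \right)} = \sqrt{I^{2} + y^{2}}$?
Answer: $-102$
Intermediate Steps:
$Y{\left(J \right)} = - \frac{5}{3} - J$ ($Y{\left(J \right)} = \frac{J}{-1} + \frac{\sqrt{0^{2} + 5^{2}}}{-3} = J \left(-1\right) + \sqrt{0 + 25} \left(- \frac{1}{3}\right) = - J + \sqrt{25} \left(- \frac{1}{3}\right) = - J + 5 \left(- \frac{1}{3}\right) = - J - \frac{5}{3} = - \frac{5}{3} - J$)
$Y{\left(q{\left(3,2 \right)} \right)} 9 \cdot 2 = \left(- \frac{5}{3} - 4\right) 9 \cdot 2 = \left(- \frac{17}{3}\right) 9 \cdot 2 = \left(-51\right) 2 = -102$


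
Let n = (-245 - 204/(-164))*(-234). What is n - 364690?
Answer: -12613694/41 ≈ -3.0765e+5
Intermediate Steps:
n = 2338596/41 (n = (-245 - 204*(-1/164))*(-234) = (-245 + 51/41)*(-234) = -9994/41*(-234) = 2338596/41 ≈ 57039.)
n - 364690 = 2338596/41 - 364690 = -12613694/41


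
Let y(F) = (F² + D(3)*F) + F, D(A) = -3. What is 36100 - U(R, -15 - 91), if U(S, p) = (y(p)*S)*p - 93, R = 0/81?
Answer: 36193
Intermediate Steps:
y(F) = F² - 2*F (y(F) = (F² - 3*F) + F = F² - 2*F)
R = 0 (R = 0*(1/81) = 0)
U(S, p) = -93 + S*p²*(-2 + p) (U(S, p) = ((p*(-2 + p))*S)*p - 93 = (S*p*(-2 + p))*p - 93 = S*p²*(-2 + p) - 93 = -93 + S*p²*(-2 + p))
36100 - U(R, -15 - 91) = 36100 - (-93 + 0*(-15 - 91)²*(-2 + (-15 - 91))) = 36100 - (-93 + 0*(-106)²*(-2 - 106)) = 36100 - (-93 + 0*11236*(-108)) = 36100 - (-93 + 0) = 36100 - 1*(-93) = 36100 + 93 = 36193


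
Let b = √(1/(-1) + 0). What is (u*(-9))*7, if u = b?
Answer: -63*I ≈ -63.0*I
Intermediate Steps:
b = I (b = √(-1 + 0) = √(-1) = I ≈ 1.0*I)
u = I ≈ 1.0*I
(u*(-9))*7 = (I*(-9))*7 = -9*I*7 = -63*I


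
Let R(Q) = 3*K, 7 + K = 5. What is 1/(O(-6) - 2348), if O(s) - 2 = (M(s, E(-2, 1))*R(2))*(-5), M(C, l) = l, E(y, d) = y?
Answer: -1/2406 ≈ -0.00041563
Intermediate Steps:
K = -2 (K = -7 + 5 = -2)
R(Q) = -6 (R(Q) = 3*(-2) = -6)
O(s) = -58 (O(s) = 2 - 2*(-6)*(-5) = 2 + 12*(-5) = 2 - 60 = -58)
1/(O(-6) - 2348) = 1/(-58 - 2348) = 1/(-2406) = -1/2406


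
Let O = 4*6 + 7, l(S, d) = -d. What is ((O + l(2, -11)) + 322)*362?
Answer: 131768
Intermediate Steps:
O = 31 (O = 24 + 7 = 31)
((O + l(2, -11)) + 322)*362 = ((31 - 1*(-11)) + 322)*362 = ((31 + 11) + 322)*362 = (42 + 322)*362 = 364*362 = 131768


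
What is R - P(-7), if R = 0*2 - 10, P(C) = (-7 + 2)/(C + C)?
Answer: -145/14 ≈ -10.357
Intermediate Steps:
P(C) = -5/(2*C) (P(C) = -5*1/(2*C) = -5/(2*C))
R = -10 (R = 0 - 10 = -10)
R - P(-7) = -10 - (-5)/(2*(-7)) = -10 - (-5)*(-1)/(2*7) = -10 - 1*5/14 = -10 - 5/14 = -145/14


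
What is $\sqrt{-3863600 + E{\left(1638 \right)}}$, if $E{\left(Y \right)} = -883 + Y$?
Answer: $3 i \sqrt{429205} \approx 1965.4 i$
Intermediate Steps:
$\sqrt{-3863600 + E{\left(1638 \right)}} = \sqrt{-3863600 + \left(-883 + 1638\right)} = \sqrt{-3863600 + 755} = \sqrt{-3862845} = 3 i \sqrt{429205}$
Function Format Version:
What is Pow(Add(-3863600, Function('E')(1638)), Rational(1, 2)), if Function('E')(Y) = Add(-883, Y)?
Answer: Mul(3, I, Pow(429205, Rational(1, 2))) ≈ Mul(1965.4, I)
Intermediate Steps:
Pow(Add(-3863600, Function('E')(1638)), Rational(1, 2)) = Pow(Add(-3863600, Add(-883, 1638)), Rational(1, 2)) = Pow(Add(-3863600, 755), Rational(1, 2)) = Pow(-3862845, Rational(1, 2)) = Mul(3, I, Pow(429205, Rational(1, 2)))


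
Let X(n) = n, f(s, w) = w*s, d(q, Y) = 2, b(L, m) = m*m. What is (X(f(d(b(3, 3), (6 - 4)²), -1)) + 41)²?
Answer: 1521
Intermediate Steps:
b(L, m) = m²
f(s, w) = s*w
(X(f(d(b(3, 3), (6 - 4)²), -1)) + 41)² = (2*(-1) + 41)² = (-2 + 41)² = 39² = 1521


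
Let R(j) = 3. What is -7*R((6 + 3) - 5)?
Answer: -21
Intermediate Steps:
-7*R((6 + 3) - 5) = -7*3 = -21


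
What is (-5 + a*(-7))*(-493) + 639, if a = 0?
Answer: 3104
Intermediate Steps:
(-5 + a*(-7))*(-493) + 639 = (-5 + 0*(-7))*(-493) + 639 = (-5 + 0)*(-493) + 639 = -5*(-493) + 639 = 2465 + 639 = 3104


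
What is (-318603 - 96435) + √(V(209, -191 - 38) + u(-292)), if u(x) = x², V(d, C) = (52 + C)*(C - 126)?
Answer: -415038 + √148099 ≈ -4.1465e+5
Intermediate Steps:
V(d, C) = (-126 + C)*(52 + C) (V(d, C) = (52 + C)*(-126 + C) = (-126 + C)*(52 + C))
(-318603 - 96435) + √(V(209, -191 - 38) + u(-292)) = (-318603 - 96435) + √((-6552 + (-191 - 38)² - 74*(-191 - 38)) + (-292)²) = -415038 + √((-6552 + (-229)² - 74*(-229)) + 85264) = -415038 + √((-6552 + 52441 + 16946) + 85264) = -415038 + √(62835 + 85264) = -415038 + √148099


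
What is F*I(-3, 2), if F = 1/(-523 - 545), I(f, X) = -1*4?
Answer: 1/267 ≈ 0.0037453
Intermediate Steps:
I(f, X) = -4
F = -1/1068 (F = 1/(-1068) = -1/1068 ≈ -0.00093633)
F*I(-3, 2) = -1/1068*(-4) = 1/267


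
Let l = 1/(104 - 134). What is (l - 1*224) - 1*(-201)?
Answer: -691/30 ≈ -23.033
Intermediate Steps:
l = -1/30 (l = 1/(-30) = -1/30 ≈ -0.033333)
(l - 1*224) - 1*(-201) = (-1/30 - 1*224) - 1*(-201) = (-1/30 - 224) + 201 = -6721/30 + 201 = -691/30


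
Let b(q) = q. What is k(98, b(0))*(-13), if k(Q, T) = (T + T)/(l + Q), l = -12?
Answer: 0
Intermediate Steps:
k(Q, T) = 2*T/(-12 + Q) (k(Q, T) = (T + T)/(-12 + Q) = (2*T)/(-12 + Q) = 2*T/(-12 + Q))
k(98, b(0))*(-13) = (2*0/(-12 + 98))*(-13) = (2*0/86)*(-13) = (2*0*(1/86))*(-13) = 0*(-13) = 0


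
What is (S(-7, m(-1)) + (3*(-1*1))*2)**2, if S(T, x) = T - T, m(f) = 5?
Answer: 36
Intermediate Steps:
S(T, x) = 0
(S(-7, m(-1)) + (3*(-1*1))*2)**2 = (0 + (3*(-1*1))*2)**2 = (0 + (3*(-1))*2)**2 = (0 - 3*2)**2 = (0 - 6)**2 = (-6)**2 = 36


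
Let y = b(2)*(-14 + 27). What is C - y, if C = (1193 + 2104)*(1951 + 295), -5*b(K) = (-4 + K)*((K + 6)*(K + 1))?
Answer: 37024686/5 ≈ 7.4049e+6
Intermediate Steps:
b(K) = -(1 + K)*(-4 + K)*(6 + K)/5 (b(K) = -(-4 + K)*(K + 6)*(K + 1)/5 = -(-4 + K)*(6 + K)*(1 + K)/5 = -(-4 + K)*(1 + K)*(6 + K)/5 = -(1 + K)*(-4 + K)*(6 + K)/5)
y = 624/5 (y = (24/5 - ⅗*2² - ⅕*2³ + (22/5)*2)*(-14 + 27) = (24/5 - ⅗*4 - ⅕*8 + 44/5)*13 = (24/5 - 12/5 - 8/5 + 44/5)*13 = (48/5)*13 = 624/5 ≈ 124.80)
C = 7405062 (C = 3297*2246 = 7405062)
C - y = 7405062 - 1*624/5 = 7405062 - 624/5 = 37024686/5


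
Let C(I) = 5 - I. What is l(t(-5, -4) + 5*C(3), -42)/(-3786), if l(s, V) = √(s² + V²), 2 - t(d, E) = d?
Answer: -√2053/3786 ≈ -0.011968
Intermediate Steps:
t(d, E) = 2 - d
l(s, V) = √(V² + s²)
l(t(-5, -4) + 5*C(3), -42)/(-3786) = √((-42)² + ((2 - 1*(-5)) + 5*(5 - 1*3))²)/(-3786) = √(1764 + ((2 + 5) + 5*(5 - 3))²)*(-1/3786) = √(1764 + (7 + 5*2)²)*(-1/3786) = √(1764 + (7 + 10)²)*(-1/3786) = √(1764 + 17²)*(-1/3786) = √(1764 + 289)*(-1/3786) = √2053*(-1/3786) = -√2053/3786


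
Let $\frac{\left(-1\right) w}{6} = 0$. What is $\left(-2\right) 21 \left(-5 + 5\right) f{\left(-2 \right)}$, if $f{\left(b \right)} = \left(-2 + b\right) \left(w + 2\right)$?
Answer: $0$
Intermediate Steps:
$w = 0$ ($w = \left(-6\right) 0 = 0$)
$f{\left(b \right)} = -4 + 2 b$ ($f{\left(b \right)} = \left(-2 + b\right) \left(0 + 2\right) = \left(-2 + b\right) 2 = -4 + 2 b$)
$\left(-2\right) 21 \left(-5 + 5\right) f{\left(-2 \right)} = \left(-2\right) 21 \left(-5 + 5\right) \left(-4 + 2 \left(-2\right)\right) = - 42 \cdot 0 \left(-4 - 4\right) = - 42 \cdot 0 \left(-8\right) = \left(-42\right) 0 = 0$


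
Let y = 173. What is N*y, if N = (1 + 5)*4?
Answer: 4152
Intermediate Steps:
N = 24 (N = 6*4 = 24)
N*y = 24*173 = 4152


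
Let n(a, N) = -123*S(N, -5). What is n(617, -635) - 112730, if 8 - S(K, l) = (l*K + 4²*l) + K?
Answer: 188866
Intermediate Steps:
S(K, l) = 8 - K - 16*l - K*l (S(K, l) = 8 - ((l*K + 4²*l) + K) = 8 - ((K*l + 16*l) + K) = 8 - ((16*l + K*l) + K) = 8 - (K + 16*l + K*l) = 8 + (-K - 16*l - K*l) = 8 - K - 16*l - K*l)
n(a, N) = -10824 - 492*N (n(a, N) = -123*(8 - N - 16*(-5) - 1*N*(-5)) = -123*(8 - N + 80 + 5*N) = -123*(88 + 4*N) = -10824 - 492*N)
n(617, -635) - 112730 = (-10824 - 492*(-635)) - 112730 = (-10824 + 312420) - 112730 = 301596 - 112730 = 188866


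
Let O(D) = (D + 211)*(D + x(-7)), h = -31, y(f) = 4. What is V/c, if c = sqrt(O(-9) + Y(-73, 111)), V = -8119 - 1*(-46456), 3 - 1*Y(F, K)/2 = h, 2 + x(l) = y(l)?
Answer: -38337*I*sqrt(1346)/1346 ≈ -1044.9*I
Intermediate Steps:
x(l) = 2 (x(l) = -2 + 4 = 2)
O(D) = (2 + D)*(211 + D) (O(D) = (D + 211)*(D + 2) = (211 + D)*(2 + D) = (2 + D)*(211 + D))
Y(F, K) = 68 (Y(F, K) = 6 - 2*(-31) = 6 + 62 = 68)
V = 38337 (V = -8119 + 46456 = 38337)
c = I*sqrt(1346) (c = sqrt((422 + (-9)**2 + 213*(-9)) + 68) = sqrt((422 + 81 - 1917) + 68) = sqrt(-1414 + 68) = sqrt(-1346) = I*sqrt(1346) ≈ 36.688*I)
V/c = 38337/((I*sqrt(1346))) = 38337*(-I*sqrt(1346)/1346) = -38337*I*sqrt(1346)/1346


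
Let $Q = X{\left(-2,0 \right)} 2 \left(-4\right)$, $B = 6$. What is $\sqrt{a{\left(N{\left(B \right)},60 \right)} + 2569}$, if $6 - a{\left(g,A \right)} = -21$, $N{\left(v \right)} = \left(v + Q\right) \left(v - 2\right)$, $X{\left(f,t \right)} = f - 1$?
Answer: $2 \sqrt{649} \approx 50.951$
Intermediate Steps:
$X{\left(f,t \right)} = -1 + f$ ($X{\left(f,t \right)} = f - 1 = -1 + f$)
$Q = 24$ ($Q = \left(-1 - 2\right) 2 \left(-4\right) = \left(-3\right) 2 \left(-4\right) = \left(-6\right) \left(-4\right) = 24$)
$N{\left(v \right)} = \left(-2 + v\right) \left(24 + v\right)$ ($N{\left(v \right)} = \left(v + 24\right) \left(v - 2\right) = \left(24 + v\right) \left(-2 + v\right) = \left(-2 + v\right) \left(24 + v\right)$)
$a{\left(g,A \right)} = 27$ ($a{\left(g,A \right)} = 6 - -21 = 6 + 21 = 27$)
$\sqrt{a{\left(N{\left(B \right)},60 \right)} + 2569} = \sqrt{27 + 2569} = \sqrt{2596} = 2 \sqrt{649}$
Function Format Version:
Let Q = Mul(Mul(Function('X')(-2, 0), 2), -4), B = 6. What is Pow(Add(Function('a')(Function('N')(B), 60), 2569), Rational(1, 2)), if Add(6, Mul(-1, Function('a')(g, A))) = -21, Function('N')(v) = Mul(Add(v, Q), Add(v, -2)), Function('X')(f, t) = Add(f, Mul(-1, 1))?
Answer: Mul(2, Pow(649, Rational(1, 2))) ≈ 50.951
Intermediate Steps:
Function('X')(f, t) = Add(-1, f) (Function('X')(f, t) = Add(f, -1) = Add(-1, f))
Q = 24 (Q = Mul(Mul(Add(-1, -2), 2), -4) = Mul(Mul(-3, 2), -4) = Mul(-6, -4) = 24)
Function('N')(v) = Mul(Add(-2, v), Add(24, v)) (Function('N')(v) = Mul(Add(v, 24), Add(v, -2)) = Mul(Add(24, v), Add(-2, v)) = Mul(Add(-2, v), Add(24, v)))
Function('a')(g, A) = 27 (Function('a')(g, A) = Add(6, Mul(-1, -21)) = Add(6, 21) = 27)
Pow(Add(Function('a')(Function('N')(B), 60), 2569), Rational(1, 2)) = Pow(Add(27, 2569), Rational(1, 2)) = Pow(2596, Rational(1, 2)) = Mul(2, Pow(649, Rational(1, 2)))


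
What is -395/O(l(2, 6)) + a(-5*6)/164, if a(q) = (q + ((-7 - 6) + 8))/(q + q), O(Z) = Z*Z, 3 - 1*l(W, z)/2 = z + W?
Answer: -38833/9840 ≈ -3.9464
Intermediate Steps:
l(W, z) = 6 - 2*W - 2*z (l(W, z) = 6 - 2*(z + W) = 6 - 2*(W + z) = 6 + (-2*W - 2*z) = 6 - 2*W - 2*z)
O(Z) = Z²
a(q) = (-5 + q)/(2*q) (a(q) = (q + (-13 + 8))/((2*q)) = (q - 5)*(1/(2*q)) = (-5 + q)*(1/(2*q)) = (-5 + q)/(2*q))
-395/O(l(2, 6)) + a(-5*6)/164 = -395/(6 - 2*2 - 2*6)² + ((-5 - 5*6)/(2*((-5*6))))/164 = -395/(6 - 4 - 12)² + ((½)*(-5 - 30)/(-30))*(1/164) = -395/((-10)²) + ((½)*(-1/30)*(-35))*(1/164) = -395/100 + (7/12)*(1/164) = -395*1/100 + 7/1968 = -79/20 + 7/1968 = -38833/9840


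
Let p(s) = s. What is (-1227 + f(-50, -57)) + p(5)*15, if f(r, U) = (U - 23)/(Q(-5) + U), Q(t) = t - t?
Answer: -65584/57 ≈ -1150.6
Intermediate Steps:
Q(t) = 0
f(r, U) = (-23 + U)/U (f(r, U) = (U - 23)/(0 + U) = (-23 + U)/U)
(-1227 + f(-50, -57)) + p(5)*15 = (-1227 + (-23 - 57)/(-57)) + 5*15 = (-1227 - 1/57*(-80)) + 75 = (-1227 + 80/57) + 75 = -69859/57 + 75 = -65584/57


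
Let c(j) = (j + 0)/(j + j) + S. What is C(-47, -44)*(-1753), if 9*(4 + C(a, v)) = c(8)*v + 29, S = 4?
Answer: 359365/9 ≈ 39929.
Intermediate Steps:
c(j) = 9/2 (c(j) = (j + 0)/(j + j) + 4 = j/((2*j)) + 4 = j*(1/(2*j)) + 4 = ½ + 4 = 9/2)
C(a, v) = -7/9 + v/2 (C(a, v) = -4 + (9*v/2 + 29)/9 = -4 + (29 + 9*v/2)/9 = -4 + (29/9 + v/2) = -7/9 + v/2)
C(-47, -44)*(-1753) = (-7/9 + (½)*(-44))*(-1753) = (-7/9 - 22)*(-1753) = -205/9*(-1753) = 359365/9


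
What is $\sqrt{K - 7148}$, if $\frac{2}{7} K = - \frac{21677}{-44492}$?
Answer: $\frac{i \sqrt{288701275422}}{6356} \approx 84.536 i$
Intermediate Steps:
$K = \frac{21677}{12712}$ ($K = \frac{7 \left(- \frac{21677}{-44492}\right)}{2} = \frac{7 \left(\left(-21677\right) \left(- \frac{1}{44492}\right)\right)}{2} = \frac{7}{2} \cdot \frac{21677}{44492} = \frac{21677}{12712} \approx 1.7052$)
$\sqrt{K - 7148} = \sqrt{\frac{21677}{12712} - 7148} = \sqrt{- \frac{90843699}{12712}} = \frac{i \sqrt{288701275422}}{6356}$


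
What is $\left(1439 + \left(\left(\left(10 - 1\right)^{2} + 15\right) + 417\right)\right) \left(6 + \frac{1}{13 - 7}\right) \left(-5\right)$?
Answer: $- \frac{180560}{3} \approx -60187.0$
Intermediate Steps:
$\left(1439 + \left(\left(\left(10 - 1\right)^{2} + 15\right) + 417\right)\right) \left(6 + \frac{1}{13 - 7}\right) \left(-5\right) = \left(1439 + \left(\left(9^{2} + 15\right) + 417\right)\right) \left(6 + \frac{1}{6}\right) \left(-5\right) = \left(1439 + \left(\left(81 + 15\right) + 417\right)\right) \left(6 + \frac{1}{6}\right) \left(-5\right) = \left(1439 + \left(96 + 417\right)\right) \frac{37}{6} \left(-5\right) = \left(1439 + 513\right) \left(- \frac{185}{6}\right) = 1952 \left(- \frac{185}{6}\right) = - \frac{180560}{3}$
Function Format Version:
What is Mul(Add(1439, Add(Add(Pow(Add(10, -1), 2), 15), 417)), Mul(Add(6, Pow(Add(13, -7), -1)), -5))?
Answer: Rational(-180560, 3) ≈ -60187.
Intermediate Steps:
Mul(Add(1439, Add(Add(Pow(Add(10, -1), 2), 15), 417)), Mul(Add(6, Pow(Add(13, -7), -1)), -5)) = Mul(Add(1439, Add(Add(Pow(9, 2), 15), 417)), Mul(Add(6, Pow(6, -1)), -5)) = Mul(Add(1439, Add(Add(81, 15), 417)), Mul(Add(6, Rational(1, 6)), -5)) = Mul(Add(1439, Add(96, 417)), Mul(Rational(37, 6), -5)) = Mul(Add(1439, 513), Rational(-185, 6)) = Mul(1952, Rational(-185, 6)) = Rational(-180560, 3)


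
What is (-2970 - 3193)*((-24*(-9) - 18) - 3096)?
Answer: 17860374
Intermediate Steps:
(-2970 - 3193)*((-24*(-9) - 18) - 3096) = -6163*((216 - 18) - 3096) = -6163*(198 - 3096) = -6163*(-2898) = 17860374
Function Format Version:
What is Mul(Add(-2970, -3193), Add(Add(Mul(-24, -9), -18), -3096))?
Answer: 17860374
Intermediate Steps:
Mul(Add(-2970, -3193), Add(Add(Mul(-24, -9), -18), -3096)) = Mul(-6163, Add(Add(216, -18), -3096)) = Mul(-6163, Add(198, -3096)) = Mul(-6163, -2898) = 17860374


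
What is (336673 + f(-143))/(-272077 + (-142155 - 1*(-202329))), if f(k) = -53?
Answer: -336620/211903 ≈ -1.5886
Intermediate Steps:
(336673 + f(-143))/(-272077 + (-142155 - 1*(-202329))) = (336673 - 53)/(-272077 + (-142155 - 1*(-202329))) = 336620/(-272077 + (-142155 + 202329)) = 336620/(-272077 + 60174) = 336620/(-211903) = 336620*(-1/211903) = -336620/211903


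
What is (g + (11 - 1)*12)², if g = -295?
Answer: 30625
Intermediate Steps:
(g + (11 - 1)*12)² = (-295 + (11 - 1)*12)² = (-295 + 10*12)² = (-295 + 120)² = (-175)² = 30625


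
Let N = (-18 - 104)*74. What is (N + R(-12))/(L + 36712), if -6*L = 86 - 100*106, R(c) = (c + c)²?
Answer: -25356/115393 ≈ -0.21974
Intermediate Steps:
R(c) = 4*c² (R(c) = (2*c)² = 4*c²)
L = 5257/3 (L = -(86 - 100*106)/6 = -(86 - 10600)/6 = -⅙*(-10514) = 5257/3 ≈ 1752.3)
N = -9028 (N = -122*74 = -9028)
(N + R(-12))/(L + 36712) = (-9028 + 4*(-12)²)/(5257/3 + 36712) = (-9028 + 4*144)/(115393/3) = (-9028 + 576)*(3/115393) = -8452*3/115393 = -25356/115393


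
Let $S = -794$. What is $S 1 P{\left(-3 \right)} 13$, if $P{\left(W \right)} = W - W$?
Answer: $0$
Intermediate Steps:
$P{\left(W \right)} = 0$
$S 1 P{\left(-3 \right)} 13 = - 794 \cdot 1 \cdot 0 \cdot 13 = - 794 \cdot 0 \cdot 13 = \left(-794\right) 0 = 0$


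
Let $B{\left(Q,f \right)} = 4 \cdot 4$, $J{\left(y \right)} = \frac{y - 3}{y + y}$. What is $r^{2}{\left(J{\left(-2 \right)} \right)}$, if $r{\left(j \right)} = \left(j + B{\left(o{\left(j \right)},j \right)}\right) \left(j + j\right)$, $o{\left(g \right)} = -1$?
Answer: $\frac{119025}{64} \approx 1859.8$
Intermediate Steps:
$J{\left(y \right)} = \frac{-3 + y}{2 y}$
$B{\left(Q,f \right)} = 16$
$r{\left(j \right)} = 2 j \left(16 + j\right)$ ($r{\left(j \right)} = \left(j + 16\right) \left(j + j\right) = \left(16 + j\right) 2 j = 2 j \left(16 + j\right)$)
$r^{2}{\left(J{\left(-2 \right)} \right)} = \left(2 \frac{-3 - 2}{2 \left(-2\right)} \left(16 + \frac{-3 - 2}{2 \left(-2\right)}\right)\right)^{2} = \left(2 \cdot \frac{1}{2} \left(- \frac{1}{2}\right) \left(-5\right) \left(16 + \frac{1}{2} \left(- \frac{1}{2}\right) \left(-5\right)\right)\right)^{2} = \left(2 \cdot \frac{5}{4} \left(16 + \frac{5}{4}\right)\right)^{2} = \left(2 \cdot \frac{5}{4} \cdot \frac{69}{4}\right)^{2} = \left(\frac{345}{8}\right)^{2} = \frac{119025}{64}$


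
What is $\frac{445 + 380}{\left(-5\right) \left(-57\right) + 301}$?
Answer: $\frac{825}{586} \approx 1.4079$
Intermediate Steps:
$\frac{445 + 380}{\left(-5\right) \left(-57\right) + 301} = \frac{825}{285 + 301} = \frac{825}{586}$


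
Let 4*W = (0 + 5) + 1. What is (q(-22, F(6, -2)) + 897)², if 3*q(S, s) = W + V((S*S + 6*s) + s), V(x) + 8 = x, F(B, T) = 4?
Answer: 4541161/4 ≈ 1.1353e+6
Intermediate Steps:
V(x) = -8 + x
W = 3/2 (W = ((0 + 5) + 1)/4 = (5 + 1)/4 = (¼)*6 = 3/2 ≈ 1.5000)
q(S, s) = -13/6 + S²/3 + 7*s/3 (q(S, s) = (3/2 + (-8 + ((S*S + 6*s) + s)))/3 = (3/2 + (-8 + ((S² + 6*s) + s)))/3 = (3/2 + (-8 + (S² + 7*s)))/3 = (3/2 + (-8 + S² + 7*s))/3 = (-13/2 + S² + 7*s)/3 = -13/6 + S²/3 + 7*s/3)
(q(-22, F(6, -2)) + 897)² = ((-13/6 + (⅓)*(-22)² + (7/3)*4) + 897)² = ((-13/6 + (⅓)*484 + 28/3) + 897)² = ((-13/6 + 484/3 + 28/3) + 897)² = (337/2 + 897)² = (2131/2)² = 4541161/4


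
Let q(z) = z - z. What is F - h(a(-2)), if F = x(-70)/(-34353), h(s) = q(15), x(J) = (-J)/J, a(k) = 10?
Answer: 1/34353 ≈ 2.9110e-5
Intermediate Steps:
x(J) = -1
q(z) = 0
h(s) = 0
F = 1/34353 (F = -1/(-34353) = -1*(-1/34353) = 1/34353 ≈ 2.9110e-5)
F - h(a(-2)) = 1/34353 - 1*0 = 1/34353 + 0 = 1/34353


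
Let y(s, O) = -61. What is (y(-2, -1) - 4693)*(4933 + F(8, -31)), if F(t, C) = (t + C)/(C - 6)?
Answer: -867814176/37 ≈ -2.3454e+7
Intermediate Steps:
F(t, C) = (C + t)/(-6 + C)
(y(-2, -1) - 4693)*(4933 + F(8, -31)) = (-61 - 4693)*(4933 + (-31 + 8)/(-6 - 31)) = -4754*(4933 - 23/(-37)) = -4754*(4933 - 1/37*(-23)) = -4754*(4933 + 23/37) = -4754*182544/37 = -867814176/37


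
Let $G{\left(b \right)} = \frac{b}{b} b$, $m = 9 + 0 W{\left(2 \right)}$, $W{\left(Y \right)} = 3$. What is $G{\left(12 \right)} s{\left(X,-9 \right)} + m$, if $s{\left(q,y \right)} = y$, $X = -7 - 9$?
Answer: $-99$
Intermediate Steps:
$X = -16$ ($X = -7 - 9 = -16$)
$m = 9$ ($m = 9 + 0 \cdot 3 = 9 + 0 = 9$)
$G{\left(b \right)} = b$ ($G{\left(b \right)} = 1 b = b$)
$G{\left(12 \right)} s{\left(X,-9 \right)} + m = 12 \left(-9\right) + 9 = -108 + 9 = -99$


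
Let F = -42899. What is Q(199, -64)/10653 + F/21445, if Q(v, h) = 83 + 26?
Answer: -454665542/228453585 ≈ -1.9902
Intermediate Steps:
Q(v, h) = 109
Q(199, -64)/10653 + F/21445 = 109/10653 - 42899/21445 = -454665542/228453585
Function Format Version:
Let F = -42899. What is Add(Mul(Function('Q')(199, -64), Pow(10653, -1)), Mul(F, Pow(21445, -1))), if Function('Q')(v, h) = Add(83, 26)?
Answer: Rational(-454665542, 228453585) ≈ -1.9902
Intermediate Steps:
Function('Q')(v, h) = 109
Add(Mul(Function('Q')(199, -64), Pow(10653, -1)), Mul(F, Pow(21445, -1))) = Add(Mul(109, Pow(10653, -1)), Mul(-42899, Pow(21445, -1))) = Add(Mul(109, Rational(1, 10653)), Mul(-42899, Rational(1, 21445))) = Add(Rational(109, 10653), Rational(-42899, 21445)) = Rational(-454665542, 228453585)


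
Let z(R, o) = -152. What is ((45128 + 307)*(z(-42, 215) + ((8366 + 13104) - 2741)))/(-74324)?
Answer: -844045995/74324 ≈ -11356.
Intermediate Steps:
((45128 + 307)*(z(-42, 215) + ((8366 + 13104) - 2741)))/(-74324) = ((45128 + 307)*(-152 + ((8366 + 13104) - 2741)))/(-74324) = (45435*(-152 + (21470 - 2741)))*(-1/74324) = (45435*(-152 + 18729))*(-1/74324) = (45435*18577)*(-1/74324) = 844045995*(-1/74324) = -844045995/74324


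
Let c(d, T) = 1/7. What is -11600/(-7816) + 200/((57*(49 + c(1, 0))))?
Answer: 3724925/2394627 ≈ 1.5555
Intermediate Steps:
c(d, T) = ⅐
-11600/(-7816) + 200/((57*(49 + c(1, 0)))) = -11600/(-7816) + 200/((57*(49 + ⅐))) = -11600*(-1/7816) + 200/((57*(344/7))) = 1450/977 + 200/(19608/7) = 1450/977 + 200*(7/19608) = 1450/977 + 175/2451 = 3724925/2394627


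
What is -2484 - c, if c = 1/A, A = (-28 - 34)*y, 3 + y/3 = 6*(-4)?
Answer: -12474649/5022 ≈ -2484.0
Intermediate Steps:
y = -81 (y = -9 + 3*(6*(-4)) = -9 + 3*(-24) = -9 - 72 = -81)
A = 5022 (A = (-28 - 34)*(-81) = -62*(-81) = 5022)
c = 1/5022 ≈ 0.00019912
-2484 - c = -2484 - 1*1/5022 = -2484 - 1/5022 = -12474649/5022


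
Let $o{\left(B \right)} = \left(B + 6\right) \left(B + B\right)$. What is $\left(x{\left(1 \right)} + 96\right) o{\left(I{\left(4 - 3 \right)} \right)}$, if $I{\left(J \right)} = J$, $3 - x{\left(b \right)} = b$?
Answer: $1372$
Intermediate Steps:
$x{\left(b \right)} = 3 - b$
$o{\left(B \right)} = 2 B \left(6 + B\right)$ ($o{\left(B \right)} = \left(6 + B\right) 2 B = 2 B \left(6 + B\right)$)
$\left(x{\left(1 \right)} + 96\right) o{\left(I{\left(4 - 3 \right)} \right)} = \left(\left(3 - 1\right) + 96\right) 2 \left(4 - 3\right) \left(6 + \left(4 - 3\right)\right) = \left(2 + 96\right) 2 \cdot 1 \left(6 + 1\right) = 98 \cdot 2 \cdot 1 \cdot 7 = 98 \cdot 14 = 1372$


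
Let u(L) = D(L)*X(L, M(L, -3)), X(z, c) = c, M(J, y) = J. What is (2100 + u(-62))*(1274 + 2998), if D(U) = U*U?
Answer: -1009166016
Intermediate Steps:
D(U) = U**2
u(L) = L**3 (u(L) = L**2*L = L**3)
(2100 + u(-62))*(1274 + 2998) = (2100 + (-62)**3)*(1274 + 2998) = (2100 - 238328)*4272 = -236228*4272 = -1009166016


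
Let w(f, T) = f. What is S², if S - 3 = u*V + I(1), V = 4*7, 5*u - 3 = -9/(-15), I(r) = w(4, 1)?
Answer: 461041/625 ≈ 737.67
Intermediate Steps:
I(r) = 4
u = 18/25 (u = ⅗ + (-9/(-15))/5 = ⅗ + (-9*(-1/15))/5 = ⅗ + (⅕)*(⅗) = ⅗ + 3/25 = 18/25 ≈ 0.72000)
V = 28
S = 679/25 (S = 3 + ((18/25)*28 + 4) = 3 + (504/25 + 4) = 3 + 604/25 = 679/25 ≈ 27.160)
S² = (679/25)² = 461041/625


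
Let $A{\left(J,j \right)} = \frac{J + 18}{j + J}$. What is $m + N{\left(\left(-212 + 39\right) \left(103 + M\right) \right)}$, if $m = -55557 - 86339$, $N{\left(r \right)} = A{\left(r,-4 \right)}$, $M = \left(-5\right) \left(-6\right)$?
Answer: $- \frac{3265429657}{23013} \approx -1.419 \cdot 10^{5}$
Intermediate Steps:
$M = 30$
$A{\left(J,j \right)} = \frac{18 + J}{J + j}$
$N{\left(r \right)} = \frac{18 + r}{-4 + r}$ ($N{\left(r \right)} = \frac{18 + r}{r - 4} = \frac{18 + r}{-4 + r}$)
$m = -141896$
$m + N{\left(\left(-212 + 39\right) \left(103 + M\right) \right)} = -141896 + \frac{18 + \left(-212 + 39\right) \left(103 + 30\right)}{-4 + \left(-212 + 39\right) \left(103 + 30\right)} = -141896 + \frac{18 - 23009}{-4 - 23009} = -141896 + \frac{1}{-23013} \left(-22991\right) = -141896 - - \frac{22991}{23013} = -141896 + \frac{22991}{23013} = - \frac{3265429657}{23013}$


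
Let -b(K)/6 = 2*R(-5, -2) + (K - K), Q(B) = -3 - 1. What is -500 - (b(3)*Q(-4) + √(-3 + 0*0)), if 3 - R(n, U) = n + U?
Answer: -980 - I*√3 ≈ -980.0 - 1.732*I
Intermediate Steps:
R(n, U) = 3 - U - n (R(n, U) = 3 - (n + U) = 3 - (U + n) = 3 + (-U - n) = 3 - U - n)
Q(B) = -4
b(K) = -120 (b(K) = -6*(2*(3 - 1*(-2) - 1*(-5)) + (K - K)) = -6*(2*(3 + 2 + 5) + 0) = -6*(2*10 + 0) = -6*(20 + 0) = -6*20 = -120)
-500 - (b(3)*Q(-4) + √(-3 + 0*0)) = -500 - (-120*(-4) + √(-3 + 0*0)) = -500 - (480 + √(-3 + 0)) = -500 - (480 + √(-3)) = -500 - (480 + I*√3) = -500 + (-480 - I*√3) = -980 - I*√3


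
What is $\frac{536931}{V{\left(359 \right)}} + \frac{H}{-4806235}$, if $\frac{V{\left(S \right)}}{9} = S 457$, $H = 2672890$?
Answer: $- \frac{30357435641}{157705066561} \approx -0.19249$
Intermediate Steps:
$V{\left(S \right)} = 4113 S$ ($V{\left(S \right)} = 9 S 457 = 9 \cdot 457 S = 4113 S$)
$\frac{536931}{V{\left(359 \right)}} + \frac{H}{-4806235} = \frac{536931}{4113 \cdot 359} + \frac{2672890}{-4806235} = \frac{536931}{1476567} + 2672890 \left(- \frac{1}{4806235}\right) = 536931 \cdot \frac{1}{1476567} - \frac{534578}{961247} = \frac{59659}{164063} - \frac{534578}{961247} = - \frac{30357435641}{157705066561}$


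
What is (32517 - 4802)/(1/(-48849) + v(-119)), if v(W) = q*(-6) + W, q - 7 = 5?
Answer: -270770007/1866032 ≈ -145.10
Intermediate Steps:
q = 12 (q = 7 + 5 = 12)
v(W) = -72 + W (v(W) = 12*(-6) + W = -72 + W)
(32517 - 4802)/(1/(-48849) + v(-119)) = (32517 - 4802)/(1/(-48849) + (-72 - 119)) = 27715/(-1/48849 - 191) = 27715/(-9330160/48849) = 27715*(-48849/9330160) = -270770007/1866032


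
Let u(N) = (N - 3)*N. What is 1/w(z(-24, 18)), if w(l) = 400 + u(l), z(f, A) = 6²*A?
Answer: 1/418360 ≈ 2.3903e-6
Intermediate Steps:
u(N) = N*(-3 + N) (u(N) = (-3 + N)*N = N*(-3 + N))
z(f, A) = 36*A
w(l) = 400 + l*(-3 + l)
1/w(z(-24, 18)) = 1/(400 + (36*18)*(-3 + 36*18)) = 1/(400 + 648*(-3 + 648)) = 1/(400 + 648*645) = 1/(400 + 417960) = 1/418360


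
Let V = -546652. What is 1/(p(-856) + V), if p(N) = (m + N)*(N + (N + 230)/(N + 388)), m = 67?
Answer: 78/9958777 ≈ 7.8323e-6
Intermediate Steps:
p(N) = (67 + N)*(N + (230 + N)/(388 + N)) (p(N) = (67 + N)*(N + (N + 230)/(N + 388)) = (67 + N)*(N + (230 + N)/(388 + N)))
1/(p(-856) + V) = 1/((15410 + (-856)³ + 456*(-856)² + 26293*(-856))/(388 - 856) - 546652) = 1/((15410 - 627222016 + 456*732736 - 22506808)/(-468) - 546652) = 1/(-(15410 - 627222016 + 334127616 - 22506808)/468 - 546652) = 1/(-1/468*(-315585798) - 546652) = 1/(52597633/78 - 546652) = 1/(9958777/78) = 78/9958777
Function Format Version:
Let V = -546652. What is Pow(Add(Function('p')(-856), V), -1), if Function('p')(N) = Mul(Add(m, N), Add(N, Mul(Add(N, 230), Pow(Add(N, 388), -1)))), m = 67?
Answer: Rational(78, 9958777) ≈ 7.8323e-6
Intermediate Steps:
Function('p')(N) = Mul(Add(67, N), Add(N, Mul(Pow(Add(388, N), -1), Add(230, N)))) (Function('p')(N) = Mul(Add(67, N), Add(N, Mul(Add(N, 230), Pow(Add(N, 388), -1)))) = Mul(Add(67, N), Add(N, Mul(Add(230, N), Pow(Add(388, N), -1)))) = Mul(Add(67, N), Add(N, Mul(Pow(Add(388, N), -1), Add(230, N)))))
Pow(Add(Function('p')(-856), V), -1) = Pow(Add(Mul(Pow(Add(388, -856), -1), Add(15410, Pow(-856, 3), Mul(456, Pow(-856, 2)), Mul(26293, -856))), -546652), -1) = Pow(Add(Mul(Pow(-468, -1), Add(15410, -627222016, Mul(456, 732736), -22506808)), -546652), -1) = Pow(Add(Mul(Rational(-1, 468), Add(15410, -627222016, 334127616, -22506808)), -546652), -1) = Pow(Add(Mul(Rational(-1, 468), -315585798), -546652), -1) = Pow(Add(Rational(52597633, 78), -546652), -1) = Pow(Rational(9958777, 78), -1) = Rational(78, 9958777)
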